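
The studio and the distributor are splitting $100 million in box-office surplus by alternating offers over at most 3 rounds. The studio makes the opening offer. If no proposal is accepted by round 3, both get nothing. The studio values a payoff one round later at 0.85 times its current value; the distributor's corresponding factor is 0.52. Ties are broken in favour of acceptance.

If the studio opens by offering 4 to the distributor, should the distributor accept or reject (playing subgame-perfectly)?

Reject

Round 3 (the studio proposes): rejection yields 0 for the distributor; the studio offers 0 and keeps 100.
Round 2 (the distributor proposes): the studio can get 100 next round, worth 0.85 × 100 = 85 now; the distributor offers that and keeps 15.
So by rejecting in round 1, the distributor gets 15 next round, worth 0.52 × 15 = 7.8 now.
Offer 4 < 7.8, so the distributor rejects.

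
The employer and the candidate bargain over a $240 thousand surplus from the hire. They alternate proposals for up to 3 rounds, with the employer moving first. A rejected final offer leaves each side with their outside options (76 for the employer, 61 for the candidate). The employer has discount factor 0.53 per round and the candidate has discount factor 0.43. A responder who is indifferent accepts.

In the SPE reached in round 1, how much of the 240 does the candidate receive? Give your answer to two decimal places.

Round 3 (the employer proposes): the candidate gets 61 if talks fail, so the employer offers 61 and keeps 179.
Round 2 (the candidate proposes): the employer can get 179 next round, worth 0.53 × 179 = 94.87 now; the candidate offers that and keeps 145.13.
Round 1 (the employer proposes): the candidate can get 145.13 next round, worth 0.43 × 145.13 = 62.4059 now; the employer offers that and keeps 177.5941.

62.41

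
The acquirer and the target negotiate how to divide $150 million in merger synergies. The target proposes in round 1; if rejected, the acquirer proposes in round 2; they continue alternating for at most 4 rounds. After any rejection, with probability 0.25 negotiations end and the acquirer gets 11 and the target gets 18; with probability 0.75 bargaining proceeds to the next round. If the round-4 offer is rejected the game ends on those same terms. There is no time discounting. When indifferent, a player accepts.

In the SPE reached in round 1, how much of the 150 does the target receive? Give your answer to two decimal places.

65.27

Round 4 (the acquirer proposes): the target gets 18 if talks fail, so the acquirer offers 18 and keeps 132.
Round 3 (the target proposes): rejecting gives the acquirer an expected 0.75 × 132 + 0.25 × 11 = 101.75; the target offers that and keeps 48.25.
Round 2 (the acquirer proposes): rejecting gives the target an expected 0.75 × 48.25 + 0.25 × 18 = 40.6875. The acquirer offers 40.6875 and keeps 150 − 40.6875 = 109.3125.
Round 1 (the target proposes): rejecting gives the acquirer an expected 0.75 × 109.3125 + 0.25 × 11 = 84.734375. The target offers 84.734375 and keeps 150 − 84.734375 = 65.265625.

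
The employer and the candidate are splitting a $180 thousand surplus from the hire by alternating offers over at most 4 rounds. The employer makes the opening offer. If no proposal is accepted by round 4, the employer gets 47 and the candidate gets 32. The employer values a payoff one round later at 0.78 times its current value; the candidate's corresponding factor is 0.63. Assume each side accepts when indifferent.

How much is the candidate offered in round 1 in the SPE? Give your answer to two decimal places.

By backward induction:
Round 4 (the candidate proposes): the employer gets 47 if talks fail, so the candidate offers 47 and keeps 133.
Round 3 (the employer proposes): the candidate can get 133 next round, worth 0.63 × 133 = 83.79 now. The employer offers 83.79 and keeps 180 − 83.79 = 96.21.
Round 2 (the candidate proposes): the employer can get 96.21 next round, worth 0.78 × 96.21 = 75.0438 now. The candidate offers 75.0438 and keeps 180 − 75.0438 = 104.9562.
Round 1 (the employer proposes): the candidate can get 104.9562 next round, worth 0.63 × 104.9562 = 66.122406 now; the employer offers that and keeps 113.877594.

66.12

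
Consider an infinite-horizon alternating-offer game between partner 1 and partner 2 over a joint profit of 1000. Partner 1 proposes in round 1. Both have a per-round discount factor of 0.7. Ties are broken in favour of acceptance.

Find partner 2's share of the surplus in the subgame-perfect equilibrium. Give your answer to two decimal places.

When partner 1 proposes, partner 2 accepts any offer worth at least 0.7 times what partner 2 would get by proposing next round; and vice versa.
This gives x = 1000 − 0.7y and y = 1000 − 0.7x, where x and y are each side's share when it proposes.
Hence (1 − 0.7·0.7)x = 1000(1 − 0.7), i.e. 0.51·x = 300.
x ≈ 588.2353; partner 2's share is 1000 − x ≈ 411.7647.

411.76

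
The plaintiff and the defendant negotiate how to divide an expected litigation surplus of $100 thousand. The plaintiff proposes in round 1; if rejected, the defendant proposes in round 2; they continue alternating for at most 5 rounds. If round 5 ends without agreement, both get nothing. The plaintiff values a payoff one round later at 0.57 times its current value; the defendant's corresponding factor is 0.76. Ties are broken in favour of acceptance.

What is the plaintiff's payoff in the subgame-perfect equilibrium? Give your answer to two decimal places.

53.16

Round 5 (the plaintiff proposes): rejection yields 0 for the defendant; the plaintiff offers 0 and keeps 100.
Round 4 (the defendant proposes): the plaintiff can get 100 next round, worth 0.57 × 100 = 57 now; the defendant offers that and keeps 43.
Round 3 (the plaintiff proposes): the defendant can get 43 next round, worth 0.76 × 43 = 32.68 now, so the plaintiff offers 32.68, keeping 67.32.
Round 2 (the defendant proposes): the plaintiff can get 67.32 next round, worth 0.57 × 67.32 = 38.3724 now. The defendant offers 38.3724 and keeps 100 − 38.3724 = 61.6276.
Round 1 (the plaintiff proposes): the defendant can get 61.6276 next round, worth 0.76 × 61.6276 = 46.836976 now, so the plaintiff offers 46.836976, keeping 53.163024.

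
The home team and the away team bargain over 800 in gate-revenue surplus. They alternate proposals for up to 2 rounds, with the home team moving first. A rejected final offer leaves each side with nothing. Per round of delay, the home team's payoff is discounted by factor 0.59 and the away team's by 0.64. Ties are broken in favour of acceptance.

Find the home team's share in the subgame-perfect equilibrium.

Round 2 (the away team proposes): the home team will accept anything ≥ 0, so the away team offers 0 and keeps 800.
Round 1 (the home team proposes): the away team can get 800 next round, worth 0.64 × 800 = 512 now. The home team offers 512 and keeps 800 − 512 = 288.

288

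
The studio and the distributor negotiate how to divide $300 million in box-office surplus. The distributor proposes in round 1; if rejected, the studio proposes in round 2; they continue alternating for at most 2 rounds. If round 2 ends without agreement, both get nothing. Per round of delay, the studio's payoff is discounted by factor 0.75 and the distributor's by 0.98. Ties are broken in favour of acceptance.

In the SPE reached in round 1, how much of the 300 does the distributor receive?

75

By backward induction:
Round 2 (the studio proposes): the distributor will accept anything ≥ 0, so the studio offers 0 and keeps 300.
Round 1 (the distributor proposes): the studio can get 300 next round, worth 0.75 × 300 = 225 now, so the distributor offers 225, keeping 75.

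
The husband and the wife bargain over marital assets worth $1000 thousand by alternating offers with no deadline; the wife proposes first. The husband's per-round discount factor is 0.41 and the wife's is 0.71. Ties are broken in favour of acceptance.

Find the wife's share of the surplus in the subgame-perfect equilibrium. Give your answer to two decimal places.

832.28

In a stationary SPE each proposer offers the other exactly their discounted continuation value.
If the wife keeps x when proposing and the husband keeps y when proposing, then x = 1000 − 0.41y and y = 1000 − 0.71x.
Solving: x = 1000(1 − 0.41) / (1 − 0.71·0.41) = 590 / 0.7089 ≈ 832.2754.
The husband gets 1000 − 832.2754 ≈ 167.7246.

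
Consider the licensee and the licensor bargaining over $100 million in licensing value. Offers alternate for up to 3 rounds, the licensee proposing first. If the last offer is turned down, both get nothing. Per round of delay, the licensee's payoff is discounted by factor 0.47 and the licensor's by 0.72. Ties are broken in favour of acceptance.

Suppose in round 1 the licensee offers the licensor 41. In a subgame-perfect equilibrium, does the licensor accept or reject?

Round 3 (the licensee proposes): rejection yields 0 for the licensor; the licensee offers 0 and keeps 100.
Round 2 (the licensor proposes): the licensee can get 100 next round, worth 0.47 × 100 = 47 now. The licensor offers 47 and keeps 100 − 47 = 53.
So by rejecting in round 1, the licensor gets 53 next round, worth 0.72 × 53 = 38.16 now.
Offer 41 ≥ 38.16, so the licensor accepts.

Accept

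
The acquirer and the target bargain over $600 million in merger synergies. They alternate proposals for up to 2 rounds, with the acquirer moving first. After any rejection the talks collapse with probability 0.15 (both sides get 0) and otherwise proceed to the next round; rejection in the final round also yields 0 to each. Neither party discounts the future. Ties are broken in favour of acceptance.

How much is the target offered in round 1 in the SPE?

Round 2 (the target proposes): rejection yields 0 for the acquirer; the target offers 0 and keeps 600.
Round 1 (the acquirer proposes): rejecting gives the target an expected 0.85 × 600 = 510, so the acquirer offers 510, keeping 90.

510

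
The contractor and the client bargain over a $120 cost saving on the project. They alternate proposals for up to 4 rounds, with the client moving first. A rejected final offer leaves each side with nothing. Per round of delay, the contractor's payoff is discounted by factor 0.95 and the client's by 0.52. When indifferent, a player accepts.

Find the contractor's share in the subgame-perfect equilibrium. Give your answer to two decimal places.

111.04

Work backward from the last round.
Round 4 (the contractor proposes): rejection yields 0 for the client; the contractor offers 0 and keeps 120.
Round 3 (the client proposes): the contractor can get 120 next round, worth 0.95 × 120 = 114 now. The client offers 114 and keeps 120 − 114 = 6.
Round 2 (the contractor proposes): the client can get 6 next round, worth 0.52 × 6 = 3.12 now; the contractor offers that and keeps 116.88.
Round 1 (the client proposes): the contractor can get 116.88 next round, worth 0.95 × 116.88 = 111.036 now. The client offers 111.036 and keeps 120 − 111.036 = 8.964.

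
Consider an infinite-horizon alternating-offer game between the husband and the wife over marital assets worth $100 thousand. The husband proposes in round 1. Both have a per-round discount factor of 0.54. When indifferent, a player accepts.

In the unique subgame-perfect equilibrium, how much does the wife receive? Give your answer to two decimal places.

35.06

In a stationary SPE each proposer offers the other exactly their discounted continuation value.
If the husband keeps x when proposing and the wife keeps y when proposing, then x = 100 − 0.54y and y = 100 − 0.54x.
Solving: x = 100(1 − 0.54) / (1 − 0.54·0.54) = 46 / 0.7084 ≈ 64.9351.
The wife gets 100 − 64.9351 ≈ 35.0649.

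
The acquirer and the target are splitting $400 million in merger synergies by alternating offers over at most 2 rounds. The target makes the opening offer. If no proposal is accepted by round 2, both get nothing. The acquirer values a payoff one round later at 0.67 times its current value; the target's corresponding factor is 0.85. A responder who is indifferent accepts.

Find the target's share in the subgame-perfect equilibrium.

Round 2 (the acquirer proposes): rejection yields 0 for the target; the acquirer offers 0 and keeps 400.
Round 1 (the target proposes): the acquirer can get 400 next round, worth 0.67 × 400 = 268 now. The target offers 268 and keeps 400 − 268 = 132.

132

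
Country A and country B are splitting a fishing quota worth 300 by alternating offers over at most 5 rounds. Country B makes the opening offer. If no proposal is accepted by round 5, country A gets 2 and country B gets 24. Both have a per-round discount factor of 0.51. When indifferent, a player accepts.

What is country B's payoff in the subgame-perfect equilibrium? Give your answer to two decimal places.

205.39

Round 5 (country B proposes): country A gets 2 if talks fail, so country B offers 2 and keeps 298.
Round 4 (country A proposes): country B can get 298 next round, worth 0.51 × 298 = 151.98 now, so country A offers 151.98, keeping 148.02.
Round 3 (country B proposes): country A can get 148.02 next round, worth 0.51 × 148.02 = 75.4902 now; country B offers that and keeps 224.5098.
Round 2 (country A proposes): country B can get 224.5098 next round, worth 0.51 × 224.5098 = 114.499998 now. Country A offers 114.499998 and keeps 300 − 114.499998 = 185.500002.
Round 1 (country B proposes): country A can get 185.500002 next round, worth 0.51 × 185.500002 = 94.60500102 now, so country B offers 94.60500102, keeping 205.39499898.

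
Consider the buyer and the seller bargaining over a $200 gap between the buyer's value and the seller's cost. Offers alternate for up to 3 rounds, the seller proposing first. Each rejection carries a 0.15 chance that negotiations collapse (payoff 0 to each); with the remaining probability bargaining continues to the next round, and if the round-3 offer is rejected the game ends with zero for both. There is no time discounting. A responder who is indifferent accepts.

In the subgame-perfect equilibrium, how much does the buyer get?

By backward induction:
Round 3 (the seller proposes): rejection yields 0 for the buyer; the seller offers 0 and keeps 200.
Round 2 (the buyer proposes): rejecting gives the seller an expected 0.85 × 200 = 170; the buyer offers that and keeps 30.
Round 1 (the seller proposes): rejecting gives the buyer an expected 0.85 × 30 = 25.5; the seller offers that and keeps 174.5.

25.5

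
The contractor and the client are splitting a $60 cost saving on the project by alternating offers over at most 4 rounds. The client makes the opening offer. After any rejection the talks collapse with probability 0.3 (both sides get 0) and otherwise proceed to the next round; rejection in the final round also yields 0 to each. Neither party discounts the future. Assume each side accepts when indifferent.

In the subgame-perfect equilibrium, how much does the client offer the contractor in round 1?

Round 4 (the contractor proposes): rejection yields 0 for the client; the contractor offers 0 and keeps 60.
Round 3 (the client proposes): rejecting gives the contractor an expected 0.7 × 60 = 42; the client offers that and keeps 18.
Round 2 (the contractor proposes): rejecting gives the client an expected 0.7 × 18 = 12.6; the contractor offers that and keeps 47.4.
Round 1 (the client proposes): rejecting gives the contractor an expected 0.7 × 47.4 = 33.18, so the client offers 33.18, keeping 26.82.

33.18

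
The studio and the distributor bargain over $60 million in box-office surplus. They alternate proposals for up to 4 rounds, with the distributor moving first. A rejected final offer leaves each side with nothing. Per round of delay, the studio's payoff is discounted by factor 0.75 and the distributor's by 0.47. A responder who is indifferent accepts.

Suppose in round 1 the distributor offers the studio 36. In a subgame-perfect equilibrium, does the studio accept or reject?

Work out the studio's continuation value if the offer is rejected.
Round 4 (the studio proposes): the distributor will accept anything ≥ 0, so the studio offers 0 and keeps 60.
Round 3 (the distributor proposes): the studio can get 60 next round, worth 0.75 × 60 = 45 now, so the distributor offers 45, keeping 15.
Round 2 (the studio proposes): the distributor can get 15 next round, worth 0.47 × 15 = 7.05 now; the studio offers that and keeps 52.95.
So by rejecting in round 1, the studio gets 52.95 next round, worth 0.75 × 52.95 = 39.7125 now.
Offer 36 < 39.7125, so the studio rejects.

Reject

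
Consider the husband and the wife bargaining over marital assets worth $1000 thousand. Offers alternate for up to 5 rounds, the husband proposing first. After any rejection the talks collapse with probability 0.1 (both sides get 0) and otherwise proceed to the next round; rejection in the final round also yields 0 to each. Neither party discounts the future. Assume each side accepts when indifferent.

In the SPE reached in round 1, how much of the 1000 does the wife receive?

Round 5 (the husband proposes): the wife will accept anything ≥ 0, so the husband offers 0 and keeps 1000.
Round 4 (the wife proposes): rejecting gives the husband an expected 0.9 × 1000 = 900, so the wife offers 900, keeping 100.
Round 3 (the husband proposes): rejecting gives the wife an expected 0.9 × 100 = 90, so the husband offers 90, keeping 910.
Round 2 (the wife proposes): rejecting gives the husband an expected 0.9 × 910 = 819, so the wife offers 819, keeping 181.
Round 1 (the husband proposes): rejecting gives the wife an expected 0.9 × 181 = 162.9. The husband offers 162.9 and keeps 1000 − 162.9 = 837.1.

162.9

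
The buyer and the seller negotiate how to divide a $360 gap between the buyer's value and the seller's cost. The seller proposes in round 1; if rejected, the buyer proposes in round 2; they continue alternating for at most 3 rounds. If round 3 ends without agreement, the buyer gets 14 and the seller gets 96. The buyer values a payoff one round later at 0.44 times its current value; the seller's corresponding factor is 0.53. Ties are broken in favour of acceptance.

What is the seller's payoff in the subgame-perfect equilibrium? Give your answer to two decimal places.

282.29

Round 3 (the seller proposes): the buyer gets 14 if talks fail, so the seller offers 14 and keeps 346.
Round 2 (the buyer proposes): the seller can get 346 next round, worth 0.53 × 346 = 183.38 now, so the buyer offers 183.38, keeping 176.62.
Round 1 (the seller proposes): the buyer can get 176.62 next round, worth 0.44 × 176.62 = 77.7128 now. The seller offers 77.7128 and keeps 360 − 77.7128 = 282.2872.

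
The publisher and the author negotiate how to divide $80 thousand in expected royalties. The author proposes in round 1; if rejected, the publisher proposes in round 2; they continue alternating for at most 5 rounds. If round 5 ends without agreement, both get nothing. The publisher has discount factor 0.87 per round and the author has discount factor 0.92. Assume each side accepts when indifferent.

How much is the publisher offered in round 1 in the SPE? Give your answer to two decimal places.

Solve by backward induction from round 5.
Round 5 (the author proposes): the publisher will accept anything ≥ 0, so the author offers 0 and keeps 80.
Round 4 (the publisher proposes): the author can get 80 next round, worth 0.92 × 80 = 73.6 now, so the publisher offers 73.6, keeping 6.4.
Round 3 (the author proposes): the publisher can get 6.4 next round, worth 0.87 × 6.4 = 5.568 now, so the author offers 5.568, keeping 74.432.
Round 2 (the publisher proposes): the author can get 74.432 next round, worth 0.92 × 74.432 = 68.47744 now. The publisher offers 68.47744 and keeps 80 − 68.47744 = 11.52256.
Round 1 (the author proposes): the publisher can get 11.52256 next round, worth 0.87 × 11.52256 = 10.0246272 now. The author offers 10.0246272 and keeps 80 − 10.0246272 = 69.9753728.

10.02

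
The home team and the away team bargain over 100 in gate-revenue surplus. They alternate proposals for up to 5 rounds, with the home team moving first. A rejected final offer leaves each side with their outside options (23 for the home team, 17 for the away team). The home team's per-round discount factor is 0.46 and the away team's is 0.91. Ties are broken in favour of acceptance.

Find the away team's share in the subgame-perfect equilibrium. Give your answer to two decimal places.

Round 5 (the home team proposes): the away team gets 17 if talks fail, so the home team offers 17 and keeps 83.
Round 4 (the away team proposes): the home team can get 83 next round, worth 0.46 × 83 = 38.18 now; the away team offers that and keeps 61.82.
Round 3 (the home team proposes): the away team can get 61.82 next round, worth 0.91 × 61.82 = 56.2562 now, so the home team offers 56.2562, keeping 43.7438.
Round 2 (the away team proposes): the home team can get 43.7438 next round, worth 0.46 × 43.7438 = 20.122148 now. The away team offers 20.122148 and keeps 100 − 20.122148 = 79.877852.
Round 1 (the home team proposes): the away team can get 79.877852 next round, worth 0.91 × 79.877852 = 72.68884532 now. The home team offers 72.68884532 and keeps 100 − 72.68884532 = 27.31115468.

72.69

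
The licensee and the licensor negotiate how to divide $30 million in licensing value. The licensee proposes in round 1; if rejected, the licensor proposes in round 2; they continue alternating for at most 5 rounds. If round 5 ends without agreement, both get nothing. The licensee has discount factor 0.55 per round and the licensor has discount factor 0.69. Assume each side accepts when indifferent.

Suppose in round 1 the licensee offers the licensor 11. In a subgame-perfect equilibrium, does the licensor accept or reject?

Reject

Round 5 (the licensee proposes): rejection yields 0 for the licensor; the licensee offers 0 and keeps 30.
Round 4 (the licensor proposes): the licensee can get 30 next round, worth 0.55 × 30 = 16.5 now. The licensor offers 16.5 and keeps 30 − 16.5 = 13.5.
Round 3 (the licensee proposes): the licensor can get 13.5 next round, worth 0.69 × 13.5 = 9.315 now, so the licensee offers 9.315, keeping 20.685.
Round 2 (the licensor proposes): the licensee can get 20.685 next round, worth 0.55 × 20.685 = 11.37675 now, so the licensor offers 11.37675, keeping 18.62325.
So by rejecting in round 1, the licensor gets 18.62325 next round, worth 0.69 × 18.62325 = 12.8500425 now.
Offer 11 < 12.8500425, so the licensor rejects.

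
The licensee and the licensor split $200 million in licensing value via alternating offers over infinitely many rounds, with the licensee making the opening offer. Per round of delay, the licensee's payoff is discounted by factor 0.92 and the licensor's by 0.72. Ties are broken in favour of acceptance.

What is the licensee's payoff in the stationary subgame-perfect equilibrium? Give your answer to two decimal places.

Let x be the licensee's share when the licensee proposes and y be the licensor's share when the licensor proposes.
The licensor accepts iff offered ≥ 0.72·y, so x = 200 − 0.72y. Symmetrically y = 200 − 0.92x.
Substituting: x = 200 − 0.72(200 − 0.92x), giving x(1 − 0.92·0.72) = 200(1 − 0.72).
So x = 200 × 0.28 / 0.3376 ≈ 165.8768, and the licensor receives 200 − x ≈ 34.1232.

165.88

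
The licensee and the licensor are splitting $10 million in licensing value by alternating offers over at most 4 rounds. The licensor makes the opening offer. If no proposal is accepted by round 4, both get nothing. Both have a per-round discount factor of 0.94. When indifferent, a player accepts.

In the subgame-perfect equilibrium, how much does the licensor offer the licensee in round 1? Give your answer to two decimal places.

8.87

Round 4 (the licensee proposes): the licensor will accept anything ≥ 0, so the licensee offers 0 and keeps 10.
Round 3 (the licensor proposes): the licensee can get 10 next round, worth 0.94 × 10 = 9.4 now, so the licensor offers 9.4, keeping 0.6.
Round 2 (the licensee proposes): the licensor can get 0.6 next round, worth 0.94 × 0.6 = 0.564 now; the licensee offers that and keeps 9.436.
Round 1 (the licensor proposes): the licensee can get 9.436 next round, worth 0.94 × 9.436 = 8.86984 now; the licensor offers that and keeps 1.13016.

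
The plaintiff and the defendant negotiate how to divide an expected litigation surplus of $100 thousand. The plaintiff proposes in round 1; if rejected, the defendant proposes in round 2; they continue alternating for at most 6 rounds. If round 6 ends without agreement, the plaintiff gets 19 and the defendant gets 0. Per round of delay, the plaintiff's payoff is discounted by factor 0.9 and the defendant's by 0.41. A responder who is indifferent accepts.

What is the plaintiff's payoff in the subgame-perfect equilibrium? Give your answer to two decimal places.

Round 6 (the defendant proposes): the plaintiff gets 19 if talks fail, so the defendant offers 19 and keeps 81.
Round 5 (the plaintiff proposes): the defendant can get 81 next round, worth 0.41 × 81 = 33.21 now. The plaintiff offers 33.21 and keeps 100 − 33.21 = 66.79.
Round 4 (the defendant proposes): the plaintiff can get 66.79 next round, worth 0.9 × 66.79 = 60.111 now, so the defendant offers 60.111, keeping 39.889.
Round 3 (the plaintiff proposes): the defendant can get 39.889 next round, worth 0.41 × 39.889 = 16.35449 now; the plaintiff offers that and keeps 83.64551.
Round 2 (the defendant proposes): the plaintiff can get 83.64551 next round, worth 0.9 × 83.64551 = 75.280959 now, so the defendant offers 75.280959, keeping 24.719041.
Round 1 (the plaintiff proposes): the defendant can get 24.719041 next round, worth 0.41 × 24.719041 = 10.13480681 now, so the plaintiff offers 10.13480681, keeping 89.86519319.

89.87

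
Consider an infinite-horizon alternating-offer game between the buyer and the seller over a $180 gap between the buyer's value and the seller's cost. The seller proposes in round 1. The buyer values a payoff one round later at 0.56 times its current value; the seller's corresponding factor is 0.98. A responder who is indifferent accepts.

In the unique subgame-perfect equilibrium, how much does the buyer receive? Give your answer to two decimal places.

In a stationary SPE each proposer offers the other exactly their discounted continuation value.
If the seller keeps x when proposing and the buyer keeps y when proposing, then x = 180 − 0.56y and y = 180 − 0.98x.
Solving: x = 180(1 − 0.56) / (1 − 0.98·0.56) = 79.2 / 0.4512 ≈ 175.5319.
The buyer gets 180 − 175.5319 ≈ 4.4681.

4.47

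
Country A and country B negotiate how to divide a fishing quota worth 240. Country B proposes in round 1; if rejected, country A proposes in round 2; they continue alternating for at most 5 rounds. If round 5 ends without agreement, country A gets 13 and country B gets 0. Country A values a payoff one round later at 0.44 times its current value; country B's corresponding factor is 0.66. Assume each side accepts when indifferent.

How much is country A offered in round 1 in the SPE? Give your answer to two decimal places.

47.43

Round 5 (country B proposes): country A gets 13 if talks fail, so country B offers 13 and keeps 227.
Round 4 (country A proposes): country B can get 227 next round, worth 0.66 × 227 = 149.82 now; country A offers that and keeps 90.18.
Round 3 (country B proposes): country A can get 90.18 next round, worth 0.44 × 90.18 = 39.6792 now, so country B offers 39.6792, keeping 200.3208.
Round 2 (country A proposes): country B can get 200.3208 next round, worth 0.66 × 200.3208 = 132.211728 now, so country A offers 132.211728, keeping 107.788272.
Round 1 (country B proposes): country A can get 107.788272 next round, worth 0.44 × 107.788272 = 47.42683968 now. Country B offers 47.42683968 and keeps 240 − 47.42683968 = 192.57316032.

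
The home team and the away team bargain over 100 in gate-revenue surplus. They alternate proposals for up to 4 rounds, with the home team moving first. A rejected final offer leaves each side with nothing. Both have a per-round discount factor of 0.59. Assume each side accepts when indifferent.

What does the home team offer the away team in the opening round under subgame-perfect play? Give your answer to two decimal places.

44.73

Work backward from the last round.
Round 4 (the away team proposes): rejection yields 0 for the home team; the away team offers 0 and keeps 100.
Round 3 (the home team proposes): the away team can get 100 next round, worth 0.59 × 100 = 59 now. The home team offers 59 and keeps 100 − 59 = 41.
Round 2 (the away team proposes): the home team can get 41 next round, worth 0.59 × 41 = 24.19 now. The away team offers 24.19 and keeps 100 − 24.19 = 75.81.
Round 1 (the home team proposes): the away team can get 75.81 next round, worth 0.59 × 75.81 = 44.7279 now. The home team offers 44.7279 and keeps 100 − 44.7279 = 55.2721.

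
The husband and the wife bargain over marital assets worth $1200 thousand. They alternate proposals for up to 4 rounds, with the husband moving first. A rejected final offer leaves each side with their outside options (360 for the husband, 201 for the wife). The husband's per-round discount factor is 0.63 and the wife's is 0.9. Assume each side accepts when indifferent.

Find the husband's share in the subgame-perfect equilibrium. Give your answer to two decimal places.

Round 4 (the wife proposes): the husband gets 360 if talks fail, so the wife offers 360 and keeps 840.
Round 3 (the husband proposes): the wife can get 840 next round, worth 0.9 × 840 = 756 now, so the husband offers 756, keeping 444.
Round 2 (the wife proposes): the husband can get 444 next round, worth 0.63 × 444 = 279.72 now, so the wife offers 279.72, keeping 920.28.
Round 1 (the husband proposes): the wife can get 920.28 next round, worth 0.9 × 920.28 = 828.252 now; the husband offers that and keeps 371.748.

371.75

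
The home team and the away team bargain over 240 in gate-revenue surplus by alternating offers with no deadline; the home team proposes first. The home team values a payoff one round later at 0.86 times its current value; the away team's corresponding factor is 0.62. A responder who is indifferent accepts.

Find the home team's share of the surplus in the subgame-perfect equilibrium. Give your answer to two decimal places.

When the home team proposes, the away team accepts any offer worth at least 0.62 times what the away team would get by proposing next round; and vice versa.
This gives x = 240 − 0.62y and y = 240 − 0.86x, where x and y are each side's share when it proposes.
Hence (1 − 0.62·0.86)x = 240(1 − 0.62), i.e. 0.4668·x = 91.2.
x ≈ 195.3728; the away team's share is 240 − x ≈ 44.6272.

195.37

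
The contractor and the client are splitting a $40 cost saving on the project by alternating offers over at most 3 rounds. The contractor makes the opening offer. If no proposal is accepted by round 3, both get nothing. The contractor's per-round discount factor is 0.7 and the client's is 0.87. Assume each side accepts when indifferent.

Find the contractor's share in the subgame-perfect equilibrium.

Round 3 (the contractor proposes): rejection yields 0 for the client; the contractor offers 0 and keeps 40.
Round 2 (the client proposes): the contractor can get 40 next round, worth 0.7 × 40 = 28 now. The client offers 28 and keeps 40 − 28 = 12.
Round 1 (the contractor proposes): the client can get 12 next round, worth 0.87 × 12 = 10.44 now, so the contractor offers 10.44, keeping 29.56.

29.56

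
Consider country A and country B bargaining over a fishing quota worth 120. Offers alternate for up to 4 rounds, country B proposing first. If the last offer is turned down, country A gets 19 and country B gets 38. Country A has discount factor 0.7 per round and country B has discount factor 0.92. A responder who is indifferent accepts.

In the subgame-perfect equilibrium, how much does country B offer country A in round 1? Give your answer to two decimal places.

Round 4 (country A proposes): country B gets 38 if talks fail, so country A offers 38 and keeps 82.
Round 3 (country B proposes): country A can get 82 next round, worth 0.7 × 82 = 57.4 now; country B offers that and keeps 62.6.
Round 2 (country A proposes): country B can get 62.6 next round, worth 0.92 × 62.6 = 57.592 now. Country A offers 57.592 and keeps 120 − 57.592 = 62.408.
Round 1 (country B proposes): country A can get 62.408 next round, worth 0.7 × 62.408 = 43.6856 now. Country B offers 43.6856 and keeps 120 − 43.6856 = 76.3144.

43.69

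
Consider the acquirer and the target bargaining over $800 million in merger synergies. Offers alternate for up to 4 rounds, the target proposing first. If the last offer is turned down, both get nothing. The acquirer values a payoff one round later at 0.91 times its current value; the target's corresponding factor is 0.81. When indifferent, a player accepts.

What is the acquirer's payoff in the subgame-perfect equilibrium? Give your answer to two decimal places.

Round 4 (the acquirer proposes): rejection yields 0 for the target; the acquirer offers 0 and keeps 800.
Round 3 (the target proposes): the acquirer can get 800 next round, worth 0.91 × 800 = 728 now, so the target offers 728, keeping 72.
Round 2 (the acquirer proposes): the target can get 72 next round, worth 0.81 × 72 = 58.32 now. The acquirer offers 58.32 and keeps 800 − 58.32 = 741.68.
Round 1 (the target proposes): the acquirer can get 741.68 next round, worth 0.91 × 741.68 = 674.9288 now, so the target offers 674.9288, keeping 125.0712.

674.93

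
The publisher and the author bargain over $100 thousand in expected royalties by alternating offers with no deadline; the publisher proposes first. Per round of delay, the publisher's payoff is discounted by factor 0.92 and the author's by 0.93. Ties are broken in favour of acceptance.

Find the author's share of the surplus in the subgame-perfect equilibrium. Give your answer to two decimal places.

When the publisher proposes, the author accepts any offer worth at least 0.93 times what the author would get by proposing next round; and vice versa.
This gives x = 100 − 0.93y and y = 100 − 0.92x, where x and y are each side's share when it proposes.
Hence (1 − 0.93·0.92)x = 100(1 − 0.93), i.e. 0.1444·x = 7.
x ≈ 48.4765; the author's share is 100 − x ≈ 51.5235.

51.52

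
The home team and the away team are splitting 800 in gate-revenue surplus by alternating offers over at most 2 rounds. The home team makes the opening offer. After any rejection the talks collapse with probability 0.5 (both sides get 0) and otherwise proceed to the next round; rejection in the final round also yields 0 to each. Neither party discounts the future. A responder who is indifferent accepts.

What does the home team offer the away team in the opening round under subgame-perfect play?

Round 2 (the away team proposes): rejection yields 0 for the home team; the away team offers 0 and keeps 800.
Round 1 (the home team proposes): rejecting gives the away team an expected 0.5 × 800 = 400, so the home team offers 400, keeping 400.

400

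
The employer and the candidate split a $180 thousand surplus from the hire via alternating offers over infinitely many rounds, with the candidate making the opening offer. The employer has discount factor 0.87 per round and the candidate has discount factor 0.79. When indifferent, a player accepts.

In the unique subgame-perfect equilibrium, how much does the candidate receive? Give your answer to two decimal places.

74.83

Let x be the candidate's share when the candidate proposes and y be the employer's share when the employer proposes.
The employer accepts iff offered ≥ 0.87·y, so x = 180 − 0.87y. Symmetrically y = 180 − 0.79x.
Substituting: x = 180 − 0.87(180 − 0.79x), giving x(1 − 0.79·0.87) = 180(1 − 0.87).
So x = 180 × 0.13 / 0.3127 ≈ 74.8321, and the employer receives 180 − x ≈ 105.1679.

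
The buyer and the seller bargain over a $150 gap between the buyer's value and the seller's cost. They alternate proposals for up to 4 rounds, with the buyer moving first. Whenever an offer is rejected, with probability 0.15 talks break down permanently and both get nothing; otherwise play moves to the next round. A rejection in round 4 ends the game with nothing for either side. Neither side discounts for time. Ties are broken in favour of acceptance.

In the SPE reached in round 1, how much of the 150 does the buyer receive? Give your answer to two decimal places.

By backward induction:
Round 4 (the seller proposes): the buyer will accept anything ≥ 0, so the seller offers 0 and keeps 150.
Round 3 (the buyer proposes): rejecting gives the seller an expected 0.85 × 150 = 127.5. The buyer offers 127.5 and keeps 150 − 127.5 = 22.5.
Round 2 (the seller proposes): rejecting gives the buyer an expected 0.85 × 22.5 = 19.125, so the seller offers 19.125, keeping 130.875.
Round 1 (the buyer proposes): rejecting gives the seller an expected 0.85 × 130.875 = 111.24375, so the buyer offers 111.24375, keeping 38.75625.

38.76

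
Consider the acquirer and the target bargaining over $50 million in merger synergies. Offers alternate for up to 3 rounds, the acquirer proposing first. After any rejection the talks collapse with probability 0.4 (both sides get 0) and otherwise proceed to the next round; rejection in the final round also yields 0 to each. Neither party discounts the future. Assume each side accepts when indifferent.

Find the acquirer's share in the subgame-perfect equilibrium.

38

Round 3 (the acquirer proposes): the target will accept anything ≥ 0, so the acquirer offers 0 and keeps 50.
Round 2 (the target proposes): rejecting gives the acquirer an expected 0.6 × 50 = 30; the target offers that and keeps 20.
Round 1 (the acquirer proposes): rejecting gives the target an expected 0.6 × 20 = 12, so the acquirer offers 12, keeping 38.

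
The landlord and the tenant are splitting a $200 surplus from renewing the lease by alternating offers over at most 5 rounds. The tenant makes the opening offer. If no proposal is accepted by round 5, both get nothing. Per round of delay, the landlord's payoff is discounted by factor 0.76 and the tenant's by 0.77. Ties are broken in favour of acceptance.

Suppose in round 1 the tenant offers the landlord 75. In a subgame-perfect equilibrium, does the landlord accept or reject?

Accept

Work out the landlord's continuation value if the offer is rejected.
Round 5 (the tenant proposes): rejection yields 0 for the landlord; the tenant offers 0 and keeps 200.
Round 4 (the landlord proposes): the tenant can get 200 next round, worth 0.77 × 200 = 154 now. The landlord offers 154 and keeps 200 − 154 = 46.
Round 3 (the tenant proposes): the landlord can get 46 next round, worth 0.76 × 46 = 34.96 now; the tenant offers that and keeps 165.04.
Round 2 (the landlord proposes): the tenant can get 165.04 next round, worth 0.77 × 165.04 = 127.0808 now; the landlord offers that and keeps 72.9192.
So by rejecting in round 1, the landlord gets 72.9192 next round, worth 0.76 × 72.9192 = 55.418592 now.
Offer 75 ≥ 55.418592, so the landlord accepts.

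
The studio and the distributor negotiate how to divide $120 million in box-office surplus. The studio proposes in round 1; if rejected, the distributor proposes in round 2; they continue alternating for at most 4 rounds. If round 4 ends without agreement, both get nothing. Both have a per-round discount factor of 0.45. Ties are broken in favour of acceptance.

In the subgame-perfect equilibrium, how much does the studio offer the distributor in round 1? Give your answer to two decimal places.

40.64

Round 4 (the distributor proposes): the studio will accept anything ≥ 0, so the distributor offers 0 and keeps 120.
Round 3 (the studio proposes): the distributor can get 120 next round, worth 0.45 × 120 = 54 now; the studio offers that and keeps 66.
Round 2 (the distributor proposes): the studio can get 66 next round, worth 0.45 × 66 = 29.7 now. The distributor offers 29.7 and keeps 120 − 29.7 = 90.3.
Round 1 (the studio proposes): the distributor can get 90.3 next round, worth 0.45 × 90.3 = 40.635 now; the studio offers that and keeps 79.365.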